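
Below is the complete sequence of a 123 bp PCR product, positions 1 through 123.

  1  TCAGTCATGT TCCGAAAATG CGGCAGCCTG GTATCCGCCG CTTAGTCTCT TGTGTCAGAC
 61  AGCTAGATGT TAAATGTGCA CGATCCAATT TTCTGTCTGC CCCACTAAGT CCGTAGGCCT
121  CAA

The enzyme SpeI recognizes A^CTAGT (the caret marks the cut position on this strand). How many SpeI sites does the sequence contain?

No occurrence of ACTAGT is present in the sequence.
SpeI does not cut: 0 sites.

0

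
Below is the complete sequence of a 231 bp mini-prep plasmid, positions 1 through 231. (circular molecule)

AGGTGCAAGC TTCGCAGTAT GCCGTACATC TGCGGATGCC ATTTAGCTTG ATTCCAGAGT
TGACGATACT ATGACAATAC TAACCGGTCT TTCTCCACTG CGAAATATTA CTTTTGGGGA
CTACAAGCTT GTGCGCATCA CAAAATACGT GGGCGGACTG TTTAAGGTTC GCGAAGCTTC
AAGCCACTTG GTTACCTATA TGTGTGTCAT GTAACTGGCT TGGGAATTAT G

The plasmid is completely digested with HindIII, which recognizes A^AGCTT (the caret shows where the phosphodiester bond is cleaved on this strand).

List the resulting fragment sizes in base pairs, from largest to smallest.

118, 64, 49 bp

HindIII sites (AAGCTT) start at positions 7, 125, 174.
HindIII cuts after the first base of each site, so after positions 7, 125, 174.
Circular molecule, 3 cuts → 3 fragments:
  8–125 → 118 bp
  126–174 → 49 bp
  175–231 then 1–7 → 57 + 7 = 64 bp
Sorted largest to smallest: 118, 64, 49 bp.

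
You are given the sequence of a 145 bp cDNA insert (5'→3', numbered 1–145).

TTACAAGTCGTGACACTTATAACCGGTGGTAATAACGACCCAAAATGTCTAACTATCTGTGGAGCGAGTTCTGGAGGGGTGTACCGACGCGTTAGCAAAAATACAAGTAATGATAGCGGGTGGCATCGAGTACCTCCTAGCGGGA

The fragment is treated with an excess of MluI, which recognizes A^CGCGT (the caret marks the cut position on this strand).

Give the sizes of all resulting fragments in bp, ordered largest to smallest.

The MluI site (ACGCGT) starts at position 87.
MluI cuts after the first base of each site, so after position 87.
Linear molecule, 1 cut → 2 fragments:
  1–87 → 87 bp
  88–145 → 58 bp
Sorted largest to smallest: 87, 58 bp.

87, 58 bp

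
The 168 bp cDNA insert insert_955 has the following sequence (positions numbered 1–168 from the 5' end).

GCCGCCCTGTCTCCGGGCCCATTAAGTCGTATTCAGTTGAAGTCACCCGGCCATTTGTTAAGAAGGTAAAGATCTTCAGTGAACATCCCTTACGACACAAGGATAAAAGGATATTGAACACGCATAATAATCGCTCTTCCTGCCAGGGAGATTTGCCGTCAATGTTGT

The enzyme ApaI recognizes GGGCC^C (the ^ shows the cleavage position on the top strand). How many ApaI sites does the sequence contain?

1

GGGCCC occurs starting at position 15.
ApaI cuts at 1 site.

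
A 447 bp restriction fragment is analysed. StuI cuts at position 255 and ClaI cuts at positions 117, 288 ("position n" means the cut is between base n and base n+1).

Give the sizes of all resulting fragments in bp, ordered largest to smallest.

Combined cut positions (sorted): 117, 255, 288.
Linear molecule, 3 cuts → 4 fragments:
  117 − 0 = 117 bp
  255 − 117 = 138 bp
  288 − 255 = 33 bp
  447 − 288 = 159 bp
Sorted largest to smallest: 159, 138, 117, 33 bp.

159, 138, 117, 33 bp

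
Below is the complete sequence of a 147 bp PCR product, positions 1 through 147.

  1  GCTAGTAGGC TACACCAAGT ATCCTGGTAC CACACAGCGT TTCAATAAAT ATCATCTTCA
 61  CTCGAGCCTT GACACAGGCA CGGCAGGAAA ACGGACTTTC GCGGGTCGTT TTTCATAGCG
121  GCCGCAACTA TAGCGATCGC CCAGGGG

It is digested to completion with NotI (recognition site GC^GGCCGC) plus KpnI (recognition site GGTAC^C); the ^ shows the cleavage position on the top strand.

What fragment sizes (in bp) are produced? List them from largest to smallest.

89, 30, 28 bp

The NotI site (GCGGCCGC) starts at position 118.
NotI cuts after base 2 of each site, so after position 119.
The KpnI site (GGTACC) starts at position 26.
KpnI cuts after base 5 of each site (before the last base), so after position 30.
Combined cut positions: 30, 119.
Linear molecule, 2 cuts → 3 fragments:
  1–30 → 30 bp
  31–119 → 89 bp
  120–147 → 28 bp
Sorted largest to smallest: 89, 30, 28 bp.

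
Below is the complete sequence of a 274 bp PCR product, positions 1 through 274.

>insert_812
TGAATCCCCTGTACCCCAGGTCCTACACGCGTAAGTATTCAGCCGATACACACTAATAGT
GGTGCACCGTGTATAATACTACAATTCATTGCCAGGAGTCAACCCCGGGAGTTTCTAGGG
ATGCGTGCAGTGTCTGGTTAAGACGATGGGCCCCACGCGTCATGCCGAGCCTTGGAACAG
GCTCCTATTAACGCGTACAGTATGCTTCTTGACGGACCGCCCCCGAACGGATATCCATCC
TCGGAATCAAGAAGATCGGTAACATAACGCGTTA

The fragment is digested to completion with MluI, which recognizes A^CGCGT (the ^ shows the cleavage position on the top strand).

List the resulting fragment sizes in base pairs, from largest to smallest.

128, 76, 36, 27, 7 bp

MluI sites (ACGCGT) start at positions 27, 155, 191, 267.
MluI cuts after the first base of each site, so after positions 27, 155, 191, 267.
Linear molecule, 4 cuts → 5 fragments:
  1–27 → 27 bp
  28–155 → 128 bp
  156–191 → 36 bp
  192–267 → 76 bp
  268–274 → 7 bp
Sorted largest to smallest: 128, 76, 36, 27, 7 bp.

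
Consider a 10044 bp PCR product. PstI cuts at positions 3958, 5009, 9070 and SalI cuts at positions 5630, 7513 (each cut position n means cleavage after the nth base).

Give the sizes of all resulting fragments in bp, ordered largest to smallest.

Combined cut positions (sorted): 3958, 5009, 5630, 7513, 9070.
Linear molecule, 5 cuts → 6 fragments:
  3958 − 0 = 3958 bp
  5009 − 3958 = 1051 bp
  5630 − 5009 = 621 bp
  7513 − 5630 = 1883 bp
  9070 − 7513 = 1557 bp
  10044 − 9070 = 974 bp
Sorted largest to smallest: 3958, 1883, 1557, 1051, 974, 621 bp.

3958, 1883, 1557, 1051, 974, 621 bp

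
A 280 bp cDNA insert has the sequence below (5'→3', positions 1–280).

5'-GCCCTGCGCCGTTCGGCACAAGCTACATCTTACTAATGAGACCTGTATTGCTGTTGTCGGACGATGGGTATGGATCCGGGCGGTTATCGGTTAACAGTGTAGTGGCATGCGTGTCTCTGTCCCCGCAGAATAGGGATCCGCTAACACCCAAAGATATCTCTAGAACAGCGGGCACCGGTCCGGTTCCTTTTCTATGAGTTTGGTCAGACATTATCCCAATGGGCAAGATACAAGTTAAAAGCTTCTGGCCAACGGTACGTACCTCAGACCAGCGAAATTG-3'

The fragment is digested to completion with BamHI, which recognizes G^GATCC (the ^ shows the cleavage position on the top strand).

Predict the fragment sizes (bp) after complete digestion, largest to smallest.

146, 72, 62 bp

BamHI sites (GGATCC) start at positions 72, 134.
BamHI cuts after the first base of each site, so after positions 72, 134.
Linear molecule, 2 cuts → 3 fragments:
  1–72 → 72 bp
  73–134 → 62 bp
  135–280 → 146 bp
Sorted largest to smallest: 146, 72, 62 bp.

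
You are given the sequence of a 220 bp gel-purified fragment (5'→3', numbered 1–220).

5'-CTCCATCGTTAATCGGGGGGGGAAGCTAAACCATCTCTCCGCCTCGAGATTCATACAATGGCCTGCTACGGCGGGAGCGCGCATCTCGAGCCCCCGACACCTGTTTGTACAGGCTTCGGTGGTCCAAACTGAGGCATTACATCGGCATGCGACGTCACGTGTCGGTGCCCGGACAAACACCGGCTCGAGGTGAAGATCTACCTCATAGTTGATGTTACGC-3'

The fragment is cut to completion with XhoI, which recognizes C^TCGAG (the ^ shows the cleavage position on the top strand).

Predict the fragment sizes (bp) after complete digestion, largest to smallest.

99, 43, 42, 36 bp

XhoI sites (CTCGAG) start at positions 43, 85, 184.
XhoI cuts after the first base of each site, so after positions 43, 85, 184.
Linear molecule, 3 cuts → 4 fragments:
  1–43 → 43 bp
  44–85 → 42 bp
  86–184 → 99 bp
  185–220 → 36 bp
Sorted largest to smallest: 99, 43, 42, 36 bp.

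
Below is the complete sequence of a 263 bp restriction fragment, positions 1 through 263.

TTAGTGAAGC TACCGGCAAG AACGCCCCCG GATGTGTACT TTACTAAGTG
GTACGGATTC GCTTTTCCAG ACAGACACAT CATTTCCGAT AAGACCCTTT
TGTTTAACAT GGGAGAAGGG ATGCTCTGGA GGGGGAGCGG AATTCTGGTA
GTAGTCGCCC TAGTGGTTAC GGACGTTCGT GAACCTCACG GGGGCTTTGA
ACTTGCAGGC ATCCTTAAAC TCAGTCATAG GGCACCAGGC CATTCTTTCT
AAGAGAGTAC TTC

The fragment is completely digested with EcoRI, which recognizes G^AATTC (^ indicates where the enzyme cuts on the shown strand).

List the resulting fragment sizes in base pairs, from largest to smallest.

140, 123 bp

The EcoRI site (GAATTC) starts at position 140.
EcoRI cuts after the first base of each site, so after position 140.
Linear molecule, 1 cut → 2 fragments:
  1–140 → 140 bp
  141–263 → 123 bp
Sorted largest to smallest: 140, 123 bp.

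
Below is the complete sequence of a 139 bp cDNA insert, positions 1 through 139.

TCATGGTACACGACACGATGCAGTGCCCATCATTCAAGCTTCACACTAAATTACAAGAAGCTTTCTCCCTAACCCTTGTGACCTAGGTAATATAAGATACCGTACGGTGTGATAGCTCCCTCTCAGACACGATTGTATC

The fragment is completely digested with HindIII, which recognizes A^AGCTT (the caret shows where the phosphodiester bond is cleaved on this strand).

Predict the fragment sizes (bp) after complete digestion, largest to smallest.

HindIII sites (AAGCTT) start at positions 36, 58.
HindIII cuts after the first base of each site, so after positions 36, 58.
Linear molecule, 2 cuts → 3 fragments:
  1–36 → 36 bp
  37–58 → 22 bp
  59–139 → 81 bp
Sorted largest to smallest: 81, 36, 22 bp.

81, 36, 22 bp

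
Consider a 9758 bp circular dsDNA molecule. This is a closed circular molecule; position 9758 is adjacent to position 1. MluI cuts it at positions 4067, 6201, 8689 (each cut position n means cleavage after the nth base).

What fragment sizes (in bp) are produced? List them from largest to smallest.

Circular molecule, 3 cuts → 3 fragments:
  6201 − 4067 = 2134 bp
  8689 − 6201 = 2488 bp
  wrap: 9758 − 8689 + 4067 = 5136 bp
Sorted largest to smallest: 5136, 2488, 2134 bp.

5136, 2488, 2134 bp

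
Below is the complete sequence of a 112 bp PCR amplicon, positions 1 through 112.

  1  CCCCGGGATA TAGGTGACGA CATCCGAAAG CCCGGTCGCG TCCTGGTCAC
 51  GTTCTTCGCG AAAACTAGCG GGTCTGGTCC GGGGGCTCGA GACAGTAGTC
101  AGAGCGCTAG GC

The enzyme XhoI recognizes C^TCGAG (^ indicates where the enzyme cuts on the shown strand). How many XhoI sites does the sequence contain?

1

CTCGAG occurs starting at position 86.
XhoI cuts at 1 site.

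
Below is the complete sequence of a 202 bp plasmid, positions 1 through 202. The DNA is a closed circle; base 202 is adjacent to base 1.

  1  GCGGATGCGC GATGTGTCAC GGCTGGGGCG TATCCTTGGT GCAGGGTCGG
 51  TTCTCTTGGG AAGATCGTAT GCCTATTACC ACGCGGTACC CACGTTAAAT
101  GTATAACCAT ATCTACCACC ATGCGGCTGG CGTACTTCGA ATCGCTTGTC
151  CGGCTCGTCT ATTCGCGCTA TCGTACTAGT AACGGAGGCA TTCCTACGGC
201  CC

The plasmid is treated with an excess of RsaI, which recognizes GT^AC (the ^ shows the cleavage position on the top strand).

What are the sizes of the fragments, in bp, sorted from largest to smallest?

115, 46, 41 bp

RsaI sites (GTAC) start at positions 86, 132, 173.
RsaI cuts after base 2 of each site, so after positions 87, 133, 174.
Circular molecule, 3 cuts → 3 fragments:
  88–133 → 46 bp
  134–174 → 41 bp
  175–202 then 1–87 → 28 + 87 = 115 bp
Sorted largest to smallest: 115, 46, 41 bp.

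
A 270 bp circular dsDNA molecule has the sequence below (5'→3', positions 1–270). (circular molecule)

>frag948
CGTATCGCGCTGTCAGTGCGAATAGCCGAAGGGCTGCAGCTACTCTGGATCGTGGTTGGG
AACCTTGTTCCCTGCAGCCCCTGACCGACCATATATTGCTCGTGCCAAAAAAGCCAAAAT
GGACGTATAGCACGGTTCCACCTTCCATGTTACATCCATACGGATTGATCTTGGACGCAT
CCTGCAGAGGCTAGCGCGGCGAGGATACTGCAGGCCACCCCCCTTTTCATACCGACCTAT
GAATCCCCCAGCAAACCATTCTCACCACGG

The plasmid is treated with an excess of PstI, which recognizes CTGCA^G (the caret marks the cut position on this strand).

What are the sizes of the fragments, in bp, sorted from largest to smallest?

110, 96, 38, 26 bp

PstI sites (CTGCAG) start at positions 34, 72, 182, 208.
PstI cuts after base 5 of each site (before the last base), so after positions 38, 76, 186, 212.
Circular molecule, 4 cuts → 4 fragments:
  39–76 → 38 bp
  77–186 → 110 bp
  187–212 → 26 bp
  213–270 then 1–38 → 58 + 38 = 96 bp
Sorted largest to smallest: 110, 96, 38, 26 bp.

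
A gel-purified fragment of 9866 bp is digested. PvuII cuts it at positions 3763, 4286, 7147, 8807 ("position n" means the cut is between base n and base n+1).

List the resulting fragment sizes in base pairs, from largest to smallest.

3763, 2861, 1660, 1059, 523 bp

Linear molecule, 4 cuts → 5 fragments:
  3763 − 0 = 3763 bp
  4286 − 3763 = 523 bp
  7147 − 4286 = 2861 bp
  8807 − 7147 = 1660 bp
  9866 − 8807 = 1059 bp
Sorted largest to smallest: 3763, 2861, 1660, 1059, 523 bp.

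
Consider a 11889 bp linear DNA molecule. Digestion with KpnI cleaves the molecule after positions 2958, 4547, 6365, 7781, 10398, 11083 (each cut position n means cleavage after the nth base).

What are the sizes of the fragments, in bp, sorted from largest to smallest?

2958, 2617, 1818, 1589, 1416, 806, 685 bp

Linear molecule, 6 cuts → 7 fragments:
  2958 − 0 = 2958 bp
  4547 − 2958 = 1589 bp
  6365 − 4547 = 1818 bp
  7781 − 6365 = 1416 bp
  10398 − 7781 = 2617 bp
  11083 − 10398 = 685 bp
  11889 − 11083 = 806 bp
Sorted largest to smallest: 2958, 2617, 1818, 1589, 1416, 806, 685 bp.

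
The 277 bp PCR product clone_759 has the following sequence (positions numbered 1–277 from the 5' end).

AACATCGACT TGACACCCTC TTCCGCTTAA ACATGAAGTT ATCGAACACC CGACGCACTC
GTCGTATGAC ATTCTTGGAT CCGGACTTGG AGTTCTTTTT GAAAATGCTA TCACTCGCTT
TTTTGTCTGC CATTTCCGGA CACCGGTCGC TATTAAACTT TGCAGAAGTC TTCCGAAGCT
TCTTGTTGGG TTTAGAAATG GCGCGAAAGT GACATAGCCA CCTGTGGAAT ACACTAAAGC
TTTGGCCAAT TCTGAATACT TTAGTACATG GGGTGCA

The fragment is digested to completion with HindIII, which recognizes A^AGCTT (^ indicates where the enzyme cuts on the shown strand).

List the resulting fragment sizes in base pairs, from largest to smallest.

HindIII sites (AAGCTT) start at positions 176, 237.
HindIII cuts after the first base of each site, so after positions 176, 237.
Linear molecule, 2 cuts → 3 fragments:
  1–176 → 176 bp
  177–237 → 61 bp
  238–277 → 40 bp
Sorted largest to smallest: 176, 61, 40 bp.

176, 61, 40 bp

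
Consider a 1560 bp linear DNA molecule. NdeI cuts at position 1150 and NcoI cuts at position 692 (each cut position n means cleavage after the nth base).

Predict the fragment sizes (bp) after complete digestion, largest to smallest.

Combined cut positions (sorted): 692, 1150.
Linear molecule, 2 cuts → 3 fragments:
  692 − 0 = 692 bp
  1150 − 692 = 458 bp
  1560 − 1150 = 410 bp
Sorted largest to smallest: 692, 458, 410 bp.

692, 458, 410 bp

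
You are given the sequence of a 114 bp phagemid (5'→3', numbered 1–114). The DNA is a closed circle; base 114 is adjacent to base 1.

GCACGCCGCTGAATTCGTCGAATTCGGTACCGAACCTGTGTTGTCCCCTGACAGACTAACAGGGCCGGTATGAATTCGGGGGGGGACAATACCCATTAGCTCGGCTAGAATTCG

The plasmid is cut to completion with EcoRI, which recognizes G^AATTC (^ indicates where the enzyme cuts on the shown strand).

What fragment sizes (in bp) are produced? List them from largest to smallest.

52, 36, 17, 9 bp

EcoRI sites (GAATTC) start at positions 11, 20, 72, 108.
EcoRI cuts after the first base of each site, so after positions 11, 20, 72, 108.
Circular molecule, 4 cuts → 4 fragments:
  12–20 → 9 bp
  21–72 → 52 bp
  73–108 → 36 bp
  109–114 then 1–11 → 6 + 11 = 17 bp
Sorted largest to smallest: 52, 36, 17, 9 bp.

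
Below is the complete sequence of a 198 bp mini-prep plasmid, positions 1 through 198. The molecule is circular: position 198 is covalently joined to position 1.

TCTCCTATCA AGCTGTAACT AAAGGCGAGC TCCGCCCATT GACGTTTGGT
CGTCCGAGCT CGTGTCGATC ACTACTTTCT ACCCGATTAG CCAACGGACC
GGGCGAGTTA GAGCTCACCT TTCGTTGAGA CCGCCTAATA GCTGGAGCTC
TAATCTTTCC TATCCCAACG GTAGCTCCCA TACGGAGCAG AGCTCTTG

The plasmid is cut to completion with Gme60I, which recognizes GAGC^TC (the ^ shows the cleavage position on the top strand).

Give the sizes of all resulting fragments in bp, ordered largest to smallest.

55, 45, 35, 34, 29 bp

Gme60I sites (GAGCTC) start at positions 27, 56, 111, 145, 190.
Gme60I cuts after base 4 of each site, so after positions 30, 59, 114, 148, 193.
Circular molecule, 5 cuts → 5 fragments:
  31–59 → 29 bp
  60–114 → 55 bp
  115–148 → 34 bp
  149–193 → 45 bp
  194–198 then 1–30 → 5 + 30 = 35 bp
Sorted largest to smallest: 55, 45, 35, 34, 29 bp.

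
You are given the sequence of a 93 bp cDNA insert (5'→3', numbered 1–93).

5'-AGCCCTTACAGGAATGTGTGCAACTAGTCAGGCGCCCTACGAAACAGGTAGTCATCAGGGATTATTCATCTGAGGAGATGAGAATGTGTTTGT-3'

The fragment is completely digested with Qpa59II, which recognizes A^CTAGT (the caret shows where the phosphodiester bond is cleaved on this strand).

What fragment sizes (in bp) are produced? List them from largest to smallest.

The Qpa59II site (ACTAGT) starts at position 23.
Qpa59II cuts after the first base of each site, so after position 23.
Linear molecule, 1 cut → 2 fragments:
  1–23 → 23 bp
  24–93 → 70 bp
Sorted largest to smallest: 70, 23 bp.

70, 23 bp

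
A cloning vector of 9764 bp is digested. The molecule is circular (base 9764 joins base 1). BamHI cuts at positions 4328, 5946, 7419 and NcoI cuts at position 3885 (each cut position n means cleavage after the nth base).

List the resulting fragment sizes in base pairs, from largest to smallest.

Combined cut positions (sorted): 3885, 4328, 5946, 7419.
Circular molecule, 4 cuts → 4 fragments:
  4328 − 3885 = 443 bp
  5946 − 4328 = 1618 bp
  7419 − 5946 = 1473 bp
  wrap: 9764 − 7419 + 3885 = 6230 bp
Sorted largest to smallest: 6230, 1618, 1473, 443 bp.

6230, 1618, 1473, 443 bp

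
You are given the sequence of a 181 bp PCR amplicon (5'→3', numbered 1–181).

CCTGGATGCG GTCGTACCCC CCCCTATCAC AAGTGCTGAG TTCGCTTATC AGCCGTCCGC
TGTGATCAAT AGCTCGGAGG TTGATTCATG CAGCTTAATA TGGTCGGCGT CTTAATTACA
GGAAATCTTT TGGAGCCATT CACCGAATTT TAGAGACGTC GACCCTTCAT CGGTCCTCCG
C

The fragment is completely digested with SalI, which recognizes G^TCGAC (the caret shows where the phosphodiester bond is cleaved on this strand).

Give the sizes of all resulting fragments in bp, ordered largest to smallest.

The SalI site (GTCGAC) starts at position 158.
SalI cuts after the first base of each site, so after position 158.
Linear molecule, 1 cut → 2 fragments:
  1–158 → 158 bp
  159–181 → 23 bp
Sorted largest to smallest: 158, 23 bp.

158, 23 bp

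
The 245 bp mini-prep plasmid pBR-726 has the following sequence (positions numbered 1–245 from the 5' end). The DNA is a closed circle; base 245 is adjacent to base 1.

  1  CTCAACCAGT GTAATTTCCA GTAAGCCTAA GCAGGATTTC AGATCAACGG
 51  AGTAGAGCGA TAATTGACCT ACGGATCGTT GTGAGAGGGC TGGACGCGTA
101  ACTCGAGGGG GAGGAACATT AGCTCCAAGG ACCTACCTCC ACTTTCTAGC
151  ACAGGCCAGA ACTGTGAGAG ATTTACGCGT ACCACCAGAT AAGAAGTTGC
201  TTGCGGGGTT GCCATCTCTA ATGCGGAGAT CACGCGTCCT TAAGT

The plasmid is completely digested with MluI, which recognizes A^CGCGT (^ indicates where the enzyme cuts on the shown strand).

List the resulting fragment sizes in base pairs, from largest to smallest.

MluI sites (ACGCGT) start at positions 94, 175, 232.
MluI cuts after the first base of each site, so after positions 94, 175, 232.
Circular molecule, 3 cuts → 3 fragments:
  95–175 → 81 bp
  176–232 → 57 bp
  233–245 then 1–94 → 13 + 94 = 107 bp
Sorted largest to smallest: 107, 81, 57 bp.

107, 81, 57 bp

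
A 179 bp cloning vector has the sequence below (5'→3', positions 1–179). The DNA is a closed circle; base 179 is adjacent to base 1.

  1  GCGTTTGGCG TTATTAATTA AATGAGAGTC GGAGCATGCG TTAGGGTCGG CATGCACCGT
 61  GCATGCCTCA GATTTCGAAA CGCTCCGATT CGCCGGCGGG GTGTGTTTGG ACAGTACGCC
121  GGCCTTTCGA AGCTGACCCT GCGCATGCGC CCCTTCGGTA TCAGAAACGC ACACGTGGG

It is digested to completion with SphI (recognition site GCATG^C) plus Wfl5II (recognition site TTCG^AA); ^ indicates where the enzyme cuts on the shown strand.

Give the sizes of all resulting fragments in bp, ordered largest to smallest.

70, 52, 18, 16, 12, 11 bp

SphI sites (GCATGC) start at positions 34, 50, 61, 143.
SphI cuts after base 5 of each site (before the last base), so after positions 38, 54, 65, 147.
Wfl5II sites (TTCGAA) start at positions 74, 126.
Wfl5II cuts after base 4 of each site, so after positions 77, 129.
Combined cut positions: 38, 54, 65, 77, 129, 147.
Circular molecule, 6 cuts → 6 fragments:
  39–54 → 16 bp
  55–65 → 11 bp
  66–77 → 12 bp
  78–129 → 52 bp
  130–147 → 18 bp
  148–179 then 1–38 → 32 + 38 = 70 bp
Sorted largest to smallest: 70, 52, 18, 16, 12, 11 bp.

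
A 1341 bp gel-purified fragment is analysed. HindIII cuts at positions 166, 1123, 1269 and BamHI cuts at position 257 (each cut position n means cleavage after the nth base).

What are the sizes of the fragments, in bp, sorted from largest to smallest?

Combined cut positions (sorted): 166, 257, 1123, 1269.
Linear molecule, 4 cuts → 5 fragments:
  166 − 0 = 166 bp
  257 − 166 = 91 bp
  1123 − 257 = 866 bp
  1269 − 1123 = 146 bp
  1341 − 1269 = 72 bp
Sorted largest to smallest: 866, 166, 146, 91, 72 bp.

866, 166, 146, 91, 72 bp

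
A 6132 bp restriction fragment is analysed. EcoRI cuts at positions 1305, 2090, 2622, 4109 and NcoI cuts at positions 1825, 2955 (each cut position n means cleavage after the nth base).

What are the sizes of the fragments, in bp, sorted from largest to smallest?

2023, 1305, 1154, 532, 520, 333, 265 bp

Combined cut positions (sorted): 1305, 1825, 2090, 2622, 2955, 4109.
Linear molecule, 6 cuts → 7 fragments:
  1305 − 0 = 1305 bp
  1825 − 1305 = 520 bp
  2090 − 1825 = 265 bp
  2622 − 2090 = 532 bp
  2955 − 2622 = 333 bp
  4109 − 2955 = 1154 bp
  6132 − 4109 = 2023 bp
Sorted largest to smallest: 2023, 1305, 1154, 532, 520, 333, 265 bp.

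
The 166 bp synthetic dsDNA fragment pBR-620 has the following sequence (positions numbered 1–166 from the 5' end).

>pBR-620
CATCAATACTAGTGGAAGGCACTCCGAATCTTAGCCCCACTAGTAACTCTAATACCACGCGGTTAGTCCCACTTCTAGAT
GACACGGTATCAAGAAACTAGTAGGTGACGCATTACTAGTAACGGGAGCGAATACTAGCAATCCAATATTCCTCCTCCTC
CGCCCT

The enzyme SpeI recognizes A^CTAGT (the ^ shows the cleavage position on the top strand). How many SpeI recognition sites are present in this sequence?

4

ACTAGT occurs starting at positions 8, 39, 97, 115.
SpeI cuts at 4 sites.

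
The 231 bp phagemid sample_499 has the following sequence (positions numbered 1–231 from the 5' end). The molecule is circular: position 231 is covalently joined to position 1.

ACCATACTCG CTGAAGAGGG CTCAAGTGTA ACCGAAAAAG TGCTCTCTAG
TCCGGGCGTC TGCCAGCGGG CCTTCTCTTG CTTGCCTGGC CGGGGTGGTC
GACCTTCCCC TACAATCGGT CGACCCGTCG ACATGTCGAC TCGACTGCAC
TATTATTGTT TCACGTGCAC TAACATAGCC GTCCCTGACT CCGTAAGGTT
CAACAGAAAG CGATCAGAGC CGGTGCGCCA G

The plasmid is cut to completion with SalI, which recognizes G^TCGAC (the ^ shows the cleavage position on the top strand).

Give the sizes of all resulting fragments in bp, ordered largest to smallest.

194, 21, 8, 8 bp

SalI sites (GTCGAC) start at positions 98, 119, 127, 135.
SalI cuts after the first base of each site, so after positions 98, 119, 127, 135.
Circular molecule, 4 cuts → 4 fragments:
  99–119 → 21 bp
  120–127 → 8 bp
  128–135 → 8 bp
  136–231 then 1–98 → 96 + 98 = 194 bp
Sorted largest to smallest: 194, 21, 8, 8 bp.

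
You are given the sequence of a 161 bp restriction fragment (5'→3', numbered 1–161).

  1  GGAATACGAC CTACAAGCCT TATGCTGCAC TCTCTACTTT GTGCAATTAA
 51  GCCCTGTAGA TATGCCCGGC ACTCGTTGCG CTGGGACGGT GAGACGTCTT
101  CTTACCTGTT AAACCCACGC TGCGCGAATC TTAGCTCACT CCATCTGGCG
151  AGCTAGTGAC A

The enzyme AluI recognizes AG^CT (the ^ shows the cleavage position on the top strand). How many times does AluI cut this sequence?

2

AGCT occurs starting at positions 133, 151.
AluI cuts at 2 sites.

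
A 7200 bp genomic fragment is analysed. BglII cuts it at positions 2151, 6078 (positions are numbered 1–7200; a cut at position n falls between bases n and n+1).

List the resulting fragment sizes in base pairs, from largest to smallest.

3927, 2151, 1122 bp

Linear molecule, 2 cuts → 3 fragments:
  2151 − 0 = 2151 bp
  6078 − 2151 = 3927 bp
  7200 − 6078 = 1122 bp
Sorted largest to smallest: 3927, 2151, 1122 bp.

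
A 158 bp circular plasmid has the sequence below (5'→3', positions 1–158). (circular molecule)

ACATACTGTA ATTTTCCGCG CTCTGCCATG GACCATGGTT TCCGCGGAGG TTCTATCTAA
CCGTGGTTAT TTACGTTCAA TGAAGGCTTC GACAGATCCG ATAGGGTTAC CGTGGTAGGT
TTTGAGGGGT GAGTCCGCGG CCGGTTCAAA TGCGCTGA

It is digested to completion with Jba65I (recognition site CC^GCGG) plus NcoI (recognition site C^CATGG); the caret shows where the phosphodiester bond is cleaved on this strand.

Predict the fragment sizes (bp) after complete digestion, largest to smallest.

93, 48, 10, 7 bp

Jba65I sites (CCGCGG) start at positions 42, 135.
Jba65I cuts after base 2 of each site, so after positions 43, 136.
NcoI sites (CCATGG) start at positions 26, 33.
NcoI cuts after the first base of each site, so after positions 26, 33.
Combined cut positions: 26, 33, 43, 136.
Circular molecule, 4 cuts → 4 fragments:
  27–33 → 7 bp
  34–43 → 10 bp
  44–136 → 93 bp
  137–158 then 1–26 → 22 + 26 = 48 bp
Sorted largest to smallest: 93, 48, 10, 7 bp.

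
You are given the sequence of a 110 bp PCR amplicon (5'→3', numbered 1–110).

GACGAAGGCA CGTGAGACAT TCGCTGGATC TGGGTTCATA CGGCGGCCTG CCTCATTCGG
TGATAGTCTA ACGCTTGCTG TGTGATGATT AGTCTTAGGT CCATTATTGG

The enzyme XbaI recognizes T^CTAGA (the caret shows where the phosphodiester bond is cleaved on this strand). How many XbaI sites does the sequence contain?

0

No occurrence of TCTAGA is present in the sequence.
XbaI does not cut: 0 sites.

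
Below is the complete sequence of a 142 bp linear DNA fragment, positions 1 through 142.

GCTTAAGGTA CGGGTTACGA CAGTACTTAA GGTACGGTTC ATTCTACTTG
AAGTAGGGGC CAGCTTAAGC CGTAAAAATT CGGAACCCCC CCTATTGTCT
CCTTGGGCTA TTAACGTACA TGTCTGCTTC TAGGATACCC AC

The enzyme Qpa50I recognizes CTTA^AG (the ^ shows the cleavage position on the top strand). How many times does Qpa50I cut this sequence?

3

CTTAAG occurs starting at positions 2, 26, 64.
Qpa50I cuts at 3 sites.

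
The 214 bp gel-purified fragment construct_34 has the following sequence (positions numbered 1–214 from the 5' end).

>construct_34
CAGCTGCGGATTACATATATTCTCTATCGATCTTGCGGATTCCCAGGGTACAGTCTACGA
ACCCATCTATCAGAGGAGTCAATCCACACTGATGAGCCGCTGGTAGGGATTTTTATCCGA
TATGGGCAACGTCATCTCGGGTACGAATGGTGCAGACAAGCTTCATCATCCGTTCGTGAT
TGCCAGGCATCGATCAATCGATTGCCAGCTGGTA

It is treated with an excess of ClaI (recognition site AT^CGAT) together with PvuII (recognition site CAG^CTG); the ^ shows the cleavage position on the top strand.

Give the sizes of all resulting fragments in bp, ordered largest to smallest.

163, 24, 10, 8, 6, 3 bp

ClaI sites (ATCGAT) start at positions 26, 189, 197.
ClaI cuts after base 2 of each site, so after positions 27, 190, 198.
PvuII sites (CAGCTG) start at positions 1, 206.
PvuII cuts after base 3 of each site, so after positions 3, 208.
Combined cut positions: 3, 27, 190, 198, 208.
Linear molecule, 5 cuts → 6 fragments:
  1–3 → 3 bp
  4–27 → 24 bp
  28–190 → 163 bp
  191–198 → 8 bp
  199–208 → 10 bp
  209–214 → 6 bp
Sorted largest to smallest: 163, 24, 10, 8, 6, 3 bp.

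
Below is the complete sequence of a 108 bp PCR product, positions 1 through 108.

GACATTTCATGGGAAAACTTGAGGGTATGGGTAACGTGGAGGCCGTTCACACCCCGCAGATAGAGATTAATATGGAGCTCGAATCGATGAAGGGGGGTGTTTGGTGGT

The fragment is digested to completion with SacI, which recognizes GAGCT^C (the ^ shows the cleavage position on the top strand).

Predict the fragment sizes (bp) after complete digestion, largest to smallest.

The SacI site (GAGCTC) starts at position 75.
SacI cuts after base 5 of each site (before the last base), so after position 79.
Linear molecule, 1 cut → 2 fragments:
  1–79 → 79 bp
  80–108 → 29 bp
Sorted largest to smallest: 79, 29 bp.

79, 29 bp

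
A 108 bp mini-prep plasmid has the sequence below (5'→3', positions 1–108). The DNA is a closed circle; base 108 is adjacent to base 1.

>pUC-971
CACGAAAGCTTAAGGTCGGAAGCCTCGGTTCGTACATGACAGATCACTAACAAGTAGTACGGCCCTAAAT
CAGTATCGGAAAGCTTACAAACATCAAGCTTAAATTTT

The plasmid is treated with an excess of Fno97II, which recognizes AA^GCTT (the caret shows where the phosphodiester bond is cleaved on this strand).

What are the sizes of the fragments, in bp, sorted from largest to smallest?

75, 18, 15 bp

Fno97II sites (AAGCTT) start at positions 6, 81, 96.
Fno97II cuts after base 2 of each site, so after positions 7, 82, 97.
Circular molecule, 3 cuts → 3 fragments:
  8–82 → 75 bp
  83–97 → 15 bp
  98–108 then 1–7 → 11 + 7 = 18 bp
Sorted largest to smallest: 75, 18, 15 bp.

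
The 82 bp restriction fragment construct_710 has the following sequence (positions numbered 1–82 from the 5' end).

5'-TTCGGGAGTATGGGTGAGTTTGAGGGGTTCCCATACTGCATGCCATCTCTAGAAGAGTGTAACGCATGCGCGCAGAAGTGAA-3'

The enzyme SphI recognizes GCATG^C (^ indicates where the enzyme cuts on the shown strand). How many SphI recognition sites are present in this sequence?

GCATGC occurs starting at positions 38, 64.
SphI cuts at 2 sites.

2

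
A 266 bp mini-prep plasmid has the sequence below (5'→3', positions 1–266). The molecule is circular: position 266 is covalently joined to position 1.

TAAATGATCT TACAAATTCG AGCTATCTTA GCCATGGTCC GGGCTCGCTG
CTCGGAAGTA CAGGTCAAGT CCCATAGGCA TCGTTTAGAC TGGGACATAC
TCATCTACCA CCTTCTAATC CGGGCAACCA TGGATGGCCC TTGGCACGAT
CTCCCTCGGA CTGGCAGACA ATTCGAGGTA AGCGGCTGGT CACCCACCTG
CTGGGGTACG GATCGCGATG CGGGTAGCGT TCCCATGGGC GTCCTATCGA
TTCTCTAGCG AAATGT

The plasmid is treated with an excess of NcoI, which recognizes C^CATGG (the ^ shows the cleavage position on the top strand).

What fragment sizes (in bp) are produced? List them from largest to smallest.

NcoI sites (CCATGG) start at positions 32, 128, 233.
NcoI cuts after the first base of each site, so after positions 32, 128, 233.
Circular molecule, 3 cuts → 3 fragments:
  33–128 → 96 bp
  129–233 → 105 bp
  234–266 then 1–32 → 33 + 32 = 65 bp
Sorted largest to smallest: 105, 96, 65 bp.

105, 96, 65 bp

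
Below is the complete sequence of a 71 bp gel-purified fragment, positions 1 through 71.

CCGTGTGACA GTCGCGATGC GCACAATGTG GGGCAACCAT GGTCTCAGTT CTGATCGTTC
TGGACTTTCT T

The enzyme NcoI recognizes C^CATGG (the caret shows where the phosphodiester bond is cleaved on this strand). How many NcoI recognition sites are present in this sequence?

CCATGG occurs starting at position 37.
NcoI cuts at 1 site.

1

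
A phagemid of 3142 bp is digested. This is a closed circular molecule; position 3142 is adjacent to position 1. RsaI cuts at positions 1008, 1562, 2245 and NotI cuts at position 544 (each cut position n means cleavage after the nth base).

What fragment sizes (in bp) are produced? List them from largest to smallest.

1441, 683, 554, 464 bp

Combined cut positions (sorted): 544, 1008, 1562, 2245.
Circular molecule, 4 cuts → 4 fragments:
  1008 − 544 = 464 bp
  1562 − 1008 = 554 bp
  2245 − 1562 = 683 bp
  wrap: 3142 − 2245 + 544 = 1441 bp
Sorted largest to smallest: 1441, 683, 554, 464 bp.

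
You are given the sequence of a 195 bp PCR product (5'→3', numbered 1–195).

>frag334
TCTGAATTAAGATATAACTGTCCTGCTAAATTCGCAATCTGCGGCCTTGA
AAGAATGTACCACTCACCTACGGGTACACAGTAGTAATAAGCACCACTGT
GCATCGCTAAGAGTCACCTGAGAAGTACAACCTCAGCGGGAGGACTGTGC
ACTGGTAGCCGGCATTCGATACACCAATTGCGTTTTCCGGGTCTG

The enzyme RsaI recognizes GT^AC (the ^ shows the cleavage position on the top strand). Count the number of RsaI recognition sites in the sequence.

GTAC occurs starting at positions 57, 74, 125.
RsaI cuts at 3 sites.

3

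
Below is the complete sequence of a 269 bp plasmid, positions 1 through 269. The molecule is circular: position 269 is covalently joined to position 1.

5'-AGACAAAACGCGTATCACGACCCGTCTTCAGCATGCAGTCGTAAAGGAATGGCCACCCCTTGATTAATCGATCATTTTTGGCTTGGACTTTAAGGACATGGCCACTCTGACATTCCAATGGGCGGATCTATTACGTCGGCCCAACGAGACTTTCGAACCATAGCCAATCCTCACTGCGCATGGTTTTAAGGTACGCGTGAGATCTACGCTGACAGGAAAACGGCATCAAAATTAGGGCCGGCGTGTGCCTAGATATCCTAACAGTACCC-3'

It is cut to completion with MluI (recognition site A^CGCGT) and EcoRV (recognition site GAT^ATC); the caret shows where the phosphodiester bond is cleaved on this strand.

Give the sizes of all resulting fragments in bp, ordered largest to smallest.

185, 61, 23 bp

MluI sites (ACGCGT) start at positions 8, 193.
MluI cuts after the first base of each site, so after positions 8, 193.
The EcoRV site (GATATC) starts at position 252.
EcoRV cuts after base 3 of each site, so after position 254.
Combined cut positions: 8, 193, 254.
Circular molecule, 3 cuts → 3 fragments:
  9–193 → 185 bp
  194–254 → 61 bp
  255–269 then 1–8 → 15 + 8 = 23 bp
Sorted largest to smallest: 185, 61, 23 bp.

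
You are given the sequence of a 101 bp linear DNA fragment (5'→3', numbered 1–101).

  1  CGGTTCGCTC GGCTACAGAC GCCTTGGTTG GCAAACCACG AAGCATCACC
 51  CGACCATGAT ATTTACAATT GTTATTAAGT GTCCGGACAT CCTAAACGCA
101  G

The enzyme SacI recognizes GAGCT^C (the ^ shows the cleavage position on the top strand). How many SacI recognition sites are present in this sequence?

0

No occurrence of GAGCTC is present in the sequence.
SacI does not cut: 0 sites.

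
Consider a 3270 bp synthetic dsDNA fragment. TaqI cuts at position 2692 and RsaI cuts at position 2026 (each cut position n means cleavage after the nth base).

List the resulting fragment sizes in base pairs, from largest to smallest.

Combined cut positions (sorted): 2026, 2692.
Linear molecule, 2 cuts → 3 fragments:
  2026 − 0 = 2026 bp
  2692 − 2026 = 666 bp
  3270 − 2692 = 578 bp
Sorted largest to smallest: 2026, 666, 578 bp.

2026, 666, 578 bp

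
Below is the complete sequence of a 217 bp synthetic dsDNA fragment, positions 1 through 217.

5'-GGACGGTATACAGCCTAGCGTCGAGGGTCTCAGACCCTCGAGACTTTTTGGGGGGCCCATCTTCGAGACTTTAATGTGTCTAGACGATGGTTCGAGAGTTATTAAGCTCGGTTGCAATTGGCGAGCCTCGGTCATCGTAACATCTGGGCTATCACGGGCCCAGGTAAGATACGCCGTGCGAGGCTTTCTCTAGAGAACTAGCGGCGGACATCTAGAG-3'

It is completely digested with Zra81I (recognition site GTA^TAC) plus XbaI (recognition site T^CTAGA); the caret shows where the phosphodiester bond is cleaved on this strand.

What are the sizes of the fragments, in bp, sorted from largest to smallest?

The Zra81I site (GTATAC) starts at position 6.
Zra81I cuts after base 3 of each site, so after position 8.
XbaI sites (TCTAGA) start at positions 79, 189, 211.
XbaI cuts after the first base of each site, so after positions 79, 189, 211.
Combined cut positions: 8, 79, 189, 211.
Linear molecule, 4 cuts → 5 fragments:
  1–8 → 8 bp
  9–79 → 71 bp
  80–189 → 110 bp
  190–211 → 22 bp
  212–217 → 6 bp
Sorted largest to smallest: 110, 71, 22, 8, 6 bp.

110, 71, 22, 8, 6 bp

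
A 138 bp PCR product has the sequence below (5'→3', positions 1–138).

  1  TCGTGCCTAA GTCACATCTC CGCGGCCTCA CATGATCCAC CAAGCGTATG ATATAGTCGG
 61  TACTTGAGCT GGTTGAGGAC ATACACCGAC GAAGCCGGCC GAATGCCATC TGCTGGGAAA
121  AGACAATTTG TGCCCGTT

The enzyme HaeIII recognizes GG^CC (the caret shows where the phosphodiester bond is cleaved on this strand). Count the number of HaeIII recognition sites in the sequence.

2

GGCC occurs starting at positions 24, 97.
HaeIII cuts at 2 sites.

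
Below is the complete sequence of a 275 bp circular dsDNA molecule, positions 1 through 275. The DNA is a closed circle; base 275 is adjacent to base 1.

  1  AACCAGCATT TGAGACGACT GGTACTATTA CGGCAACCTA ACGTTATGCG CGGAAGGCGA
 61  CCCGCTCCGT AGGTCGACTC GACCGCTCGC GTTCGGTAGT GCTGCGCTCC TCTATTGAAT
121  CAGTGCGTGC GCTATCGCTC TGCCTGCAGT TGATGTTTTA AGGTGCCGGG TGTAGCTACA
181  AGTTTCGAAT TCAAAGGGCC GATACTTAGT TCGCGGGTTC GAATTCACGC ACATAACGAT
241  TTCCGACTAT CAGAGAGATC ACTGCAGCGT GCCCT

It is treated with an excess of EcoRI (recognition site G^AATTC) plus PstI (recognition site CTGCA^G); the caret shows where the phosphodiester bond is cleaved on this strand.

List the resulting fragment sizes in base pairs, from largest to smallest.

157, 45, 39, 34 bp

EcoRI sites (GAATTC) start at positions 187, 221.
EcoRI cuts after the first base of each site, so after positions 187, 221.
PstI sites (CTGCAG) start at positions 144, 262.
PstI cuts after base 5 of each site (before the last base), so after positions 148, 266.
Combined cut positions: 148, 187, 221, 266.
Circular molecule, 4 cuts → 4 fragments:
  149–187 → 39 bp
  188–221 → 34 bp
  222–266 → 45 bp
  267–275 then 1–148 → 9 + 148 = 157 bp
Sorted largest to smallest: 157, 45, 39, 34 bp.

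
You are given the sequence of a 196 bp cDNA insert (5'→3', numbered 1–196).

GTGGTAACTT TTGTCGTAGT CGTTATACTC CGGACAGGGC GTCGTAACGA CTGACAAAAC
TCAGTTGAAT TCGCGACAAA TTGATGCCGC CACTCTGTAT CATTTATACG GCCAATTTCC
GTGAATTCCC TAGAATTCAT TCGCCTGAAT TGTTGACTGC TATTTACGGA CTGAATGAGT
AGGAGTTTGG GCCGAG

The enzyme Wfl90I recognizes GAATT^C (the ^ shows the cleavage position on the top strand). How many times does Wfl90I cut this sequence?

GAATTC occurs starting at positions 67, 123, 133.
Wfl90I cuts at 3 sites.

3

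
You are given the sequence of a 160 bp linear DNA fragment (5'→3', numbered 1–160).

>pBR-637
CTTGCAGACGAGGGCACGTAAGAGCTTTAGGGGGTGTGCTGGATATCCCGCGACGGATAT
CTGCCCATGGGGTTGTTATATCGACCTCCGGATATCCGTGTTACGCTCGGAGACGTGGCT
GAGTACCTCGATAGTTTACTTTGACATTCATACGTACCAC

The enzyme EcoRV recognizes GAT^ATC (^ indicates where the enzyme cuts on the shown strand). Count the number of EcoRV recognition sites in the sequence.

3

GATATC occurs starting at positions 42, 56, 91.
EcoRV cuts at 3 sites.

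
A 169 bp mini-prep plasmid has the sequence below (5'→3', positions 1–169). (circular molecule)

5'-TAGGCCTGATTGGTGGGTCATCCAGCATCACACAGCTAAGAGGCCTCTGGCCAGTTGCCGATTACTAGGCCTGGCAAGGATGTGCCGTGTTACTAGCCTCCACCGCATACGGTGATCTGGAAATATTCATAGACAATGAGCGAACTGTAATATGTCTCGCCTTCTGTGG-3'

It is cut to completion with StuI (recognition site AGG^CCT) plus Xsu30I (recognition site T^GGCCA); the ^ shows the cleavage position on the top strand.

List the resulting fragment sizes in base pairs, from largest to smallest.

104, 39, 21, 5 bp

StuI sites (AGGCCT) start at positions 2, 41, 67.
StuI cuts after base 3 of each site, so after positions 4, 43, 69.
The Xsu30I site (TGGCCA) starts at position 48.
Xsu30I cuts after the first base of each site, so after position 48.
Combined cut positions: 4, 43, 48, 69.
Circular molecule, 4 cuts → 4 fragments:
  5–43 → 39 bp
  44–48 → 5 bp
  49–69 → 21 bp
  70–169 then 1–4 → 100 + 4 = 104 bp
Sorted largest to smallest: 104, 39, 21, 5 bp.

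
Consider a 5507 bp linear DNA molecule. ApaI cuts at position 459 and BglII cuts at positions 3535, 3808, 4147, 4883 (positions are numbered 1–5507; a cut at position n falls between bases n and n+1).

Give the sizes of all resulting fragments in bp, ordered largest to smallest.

3076, 736, 624, 459, 339, 273 bp

Combined cut positions (sorted): 459, 3535, 3808, 4147, 4883.
Linear molecule, 5 cuts → 6 fragments:
  459 − 0 = 459 bp
  3535 − 459 = 3076 bp
  3808 − 3535 = 273 bp
  4147 − 3808 = 339 bp
  4883 − 4147 = 736 bp
  5507 − 4883 = 624 bp
Sorted largest to smallest: 3076, 736, 624, 459, 339, 273 bp.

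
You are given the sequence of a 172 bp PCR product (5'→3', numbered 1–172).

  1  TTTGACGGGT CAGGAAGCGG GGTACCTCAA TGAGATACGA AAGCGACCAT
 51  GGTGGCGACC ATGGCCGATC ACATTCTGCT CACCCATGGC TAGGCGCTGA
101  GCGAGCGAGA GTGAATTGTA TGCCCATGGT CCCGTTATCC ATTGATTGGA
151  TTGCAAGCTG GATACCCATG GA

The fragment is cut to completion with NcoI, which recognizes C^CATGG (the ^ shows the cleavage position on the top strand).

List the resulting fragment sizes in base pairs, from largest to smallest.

47, 42, 40, 25, 12, 6 bp

NcoI sites (CCATGG) start at positions 47, 59, 84, 124, 166.
NcoI cuts after the first base of each site, so after positions 47, 59, 84, 124, 166.
Linear molecule, 5 cuts → 6 fragments:
  1–47 → 47 bp
  48–59 → 12 bp
  60–84 → 25 bp
  85–124 → 40 bp
  125–166 → 42 bp
  167–172 → 6 bp
Sorted largest to smallest: 47, 42, 40, 25, 12, 6 bp.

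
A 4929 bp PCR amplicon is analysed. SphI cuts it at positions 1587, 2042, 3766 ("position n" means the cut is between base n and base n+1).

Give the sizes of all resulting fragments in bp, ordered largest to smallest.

1724, 1587, 1163, 455 bp

Linear molecule, 3 cuts → 4 fragments:
  1587 − 0 = 1587 bp
  2042 − 1587 = 455 bp
  3766 − 2042 = 1724 bp
  4929 − 3766 = 1163 bp
Sorted largest to smallest: 1724, 1587, 1163, 455 bp.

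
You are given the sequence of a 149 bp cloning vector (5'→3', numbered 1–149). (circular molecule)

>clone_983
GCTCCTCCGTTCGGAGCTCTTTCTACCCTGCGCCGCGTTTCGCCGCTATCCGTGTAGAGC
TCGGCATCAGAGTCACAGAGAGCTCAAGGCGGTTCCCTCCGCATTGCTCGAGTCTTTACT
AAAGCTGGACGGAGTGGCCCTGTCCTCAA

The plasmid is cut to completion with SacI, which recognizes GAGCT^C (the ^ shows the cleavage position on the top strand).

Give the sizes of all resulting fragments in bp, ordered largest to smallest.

SacI sites (GAGCTC) start at positions 14, 57, 80.
SacI cuts after base 5 of each site (before the last base), so after positions 18, 61, 84.
Circular molecule, 3 cuts → 3 fragments:
  19–61 → 43 bp
  62–84 → 23 bp
  85–149 then 1–18 → 65 + 18 = 83 bp
Sorted largest to smallest: 83, 43, 23 bp.

83, 43, 23 bp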